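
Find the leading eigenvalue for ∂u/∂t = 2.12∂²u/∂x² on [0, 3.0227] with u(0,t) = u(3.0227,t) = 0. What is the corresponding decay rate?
Eigenvalues: λₙ = 2.12n²π²/3.0227².
First three modes:
  n=1: λ₁ = 2.12π²/3.0227² ≈ 2.29
  n=2: λ₂ = 8.48π²/3.0227² ≈ 9.16 (4× faster decay)
  n=3: λ₃ = 19.08π²/3.0227² ≈ 20.61 (9× faster decay)
As t → ∞, higher modes decay exponentially faster. The n=1 mode dominates: u ~ c₁ sin(πx/3.0227) e^{-λ₁t}.
Decay rate: λ₁ = 2.12π²/3.0227² ≈ 2.29.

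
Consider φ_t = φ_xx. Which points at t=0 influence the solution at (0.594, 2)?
The entire real line. The heat equation has infinite propagation speed: any initial disturbance instantly affects all points (though exponentially small far away).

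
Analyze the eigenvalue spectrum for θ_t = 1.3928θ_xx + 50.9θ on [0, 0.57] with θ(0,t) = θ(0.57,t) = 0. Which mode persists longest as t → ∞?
Eigenvalues: λₙ = 1.3928n²π²/0.57² - 50.9.
First three modes:
  n=1: λ₁ = 1.3928π²/0.57² - 50.9 ≈ -8.59
  n=2: λ₂ = 5.5712π²/0.57² - 50.9 ≈ 118.338
  n=3: λ₃ = 12.5352π²/0.57² - 50.9 ≈ 329.886
Since 1.3928π²/0.57² ≈ 42.31 < 50.9, λ₁ < 0.
The n=1 mode grows fastest (−λₙ is largest for n=1) → dominates.
Asymptotic: θ ~ c₁ sin(πx/0.57) e^{8.59t} (exponential growth at rate −λ₁ ≈ 8.59).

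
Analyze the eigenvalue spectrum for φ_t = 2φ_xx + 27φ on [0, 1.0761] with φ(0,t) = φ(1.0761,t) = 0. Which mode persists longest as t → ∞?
Eigenvalues: λₙ = 2n²π²/1.0761² - 27.
First three modes:
  n=1: λ₁ = 2π²/1.0761² - 27 ≈ -9.954
  n=2: λ₂ = 8π²/1.0761² - 27 ≈ 41.184
  n=3: λ₃ = 18π²/1.0761² - 27 ≈ 126.415
Since 2π²/1.0761² ≈ 17.046 < 27, λ₁ < 0.
The n=1 mode grows fastest (−λₙ is largest for n=1) → dominates.
Asymptotic: φ ~ c₁ sin(πx/1.0761) e^{9.954t} (exponential growth at rate −λ₁ ≈ 9.954).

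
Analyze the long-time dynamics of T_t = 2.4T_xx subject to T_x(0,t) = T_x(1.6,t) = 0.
Long-time behavior: T → constant (steady state). Heat is conserved (no flux at boundaries); solution approaches the spatial average.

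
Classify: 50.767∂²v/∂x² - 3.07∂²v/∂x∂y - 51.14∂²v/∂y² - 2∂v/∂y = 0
Hyperbolic (discriminant = 10394.32242).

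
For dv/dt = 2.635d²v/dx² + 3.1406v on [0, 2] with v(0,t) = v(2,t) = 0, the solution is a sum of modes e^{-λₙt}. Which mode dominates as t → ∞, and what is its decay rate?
Eigenvalues: λₙ = 2.635n²π²/2² - 3.1406.
First three modes:
  n=1: λ₁ = 2.635π²/2² - 3.1406 ≈ 3.361
  n=2: λ₂ = 10.54π²/2² - 3.1406 ≈ 22.866
  n=3: λ₃ = 23.715π²/2² - 3.1406 ≈ 55.374
Since 2.635π²/2² ≈ 6.502 > 3.1406, all λₙ > 0.
The n=1 mode decays slowest → dominates as t → ∞.
Asymptotic: v ~ c₁ sin(πx/2) e^{-λ₁t} with decay rate λ₁ ≈ 3.361.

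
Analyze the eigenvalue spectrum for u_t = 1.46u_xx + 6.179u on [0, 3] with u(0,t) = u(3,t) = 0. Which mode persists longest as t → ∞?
Eigenvalues: λₙ = 1.46n²π²/3² - 6.179.
First three modes:
  n=1: λ₁ = 1.46π²/3² - 6.179 ≈ -4.578
  n=2: λ₂ = 5.84π²/3² - 6.179 ≈ 0.225
  n=3: λ₃ = 13.14π²/3² - 6.179 ≈ 8.231
Since 1.46π²/3² ≈ 1.601 < 6.179, λ₁ < 0.
The n=1 mode grows fastest (−λₙ is largest for n=1) → dominates.
Asymptotic: u ~ c₁ sin(πx/3) e^{4.578t} (exponential growth at rate −λ₁ ≈ 4.578).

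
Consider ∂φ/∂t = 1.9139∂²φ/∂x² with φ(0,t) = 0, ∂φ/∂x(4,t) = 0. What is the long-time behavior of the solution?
As t → ∞, φ → 0. Heat escapes through the Dirichlet boundary.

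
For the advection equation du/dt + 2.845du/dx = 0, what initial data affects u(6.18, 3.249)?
A single point: x = -3.063405. The characteristic through (6.18, 3.249) is x - 2.845t = const, so x = 6.18 - 2.845·3.249 = -3.063405.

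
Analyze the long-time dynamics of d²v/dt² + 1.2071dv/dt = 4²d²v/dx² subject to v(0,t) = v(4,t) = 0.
Long-time behavior: v → 0. Damping (γ=1.2071) dissipates energy; oscillations decay exponentially.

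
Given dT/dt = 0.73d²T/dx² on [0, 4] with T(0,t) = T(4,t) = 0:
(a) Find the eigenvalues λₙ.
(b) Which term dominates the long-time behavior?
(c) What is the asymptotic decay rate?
Eigenvalues: λₙ = 0.73n²π²/4².
First three modes:
  n=1: λ₁ = 0.73π²/4² ≈ 0.45
  n=2: λ₂ = 2.92π²/4² ≈ 1.801 (4× faster decay)
  n=3: λ₃ = 6.57π²/4² ≈ 4.053 (9× faster decay)
As t → ∞, higher modes decay exponentially faster. The n=1 mode dominates: T ~ c₁ sin(πx/4) e^{-λ₁t}.
Decay rate: λ₁ = 0.73π²/4² ≈ 0.45.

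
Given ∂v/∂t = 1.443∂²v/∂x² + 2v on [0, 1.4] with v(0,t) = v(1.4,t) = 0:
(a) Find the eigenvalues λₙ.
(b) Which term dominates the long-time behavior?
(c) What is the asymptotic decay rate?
Eigenvalues: λₙ = 1.443n²π²/1.4² - 2.
First three modes:
  n=1: λ₁ = 1.443π²/1.4² - 2 ≈ 5.266
  n=2: λ₂ = 5.772π²/1.4² - 2 ≈ 27.065
  n=3: λ₃ = 12.987π²/1.4² - 2 ≈ 63.396
Since 1.443π²/1.4² ≈ 7.266 > 2, all λₙ > 0.
The n=1 mode decays slowest → dominates as t → ∞.
Asymptotic: v ~ c₁ sin(πx/1.4) e^{-λ₁t} with decay rate λ₁ ≈ 5.266.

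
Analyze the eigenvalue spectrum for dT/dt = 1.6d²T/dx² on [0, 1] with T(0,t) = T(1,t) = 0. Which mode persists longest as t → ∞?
Eigenvalues: λₙ = 1.6n²π².
First three modes:
  n=1: λ₁ = 1.6π² ≈ 15.791
  n=2: λ₂ = 6.4π² ≈ 63.165 (4× faster decay)
  n=3: λ₃ = 14.4π² ≈ 142.122 (9× faster decay)
As t → ∞, higher modes decay exponentially faster. The n=1 mode dominates: T ~ c₁ sin(πx) e^{-λ₁t}.
Decay rate: λ₁ = 1.6π² ≈ 15.791.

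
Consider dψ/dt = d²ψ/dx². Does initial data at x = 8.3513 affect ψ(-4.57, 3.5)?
Yes, for any finite x. The heat equation has infinite propagation speed, so all initial data affects all points at any t > 0.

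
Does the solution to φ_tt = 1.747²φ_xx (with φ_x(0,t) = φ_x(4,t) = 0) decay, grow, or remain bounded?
φ oscillates about a mean that drifts linearly in t (generically unbounded; no decay). There is no damping, so the nonconstant modes persist as standing waves (energy conserved, no decay). But with Neumann conditions at both ends the constant mode has eigenvalue 0: the spatial mean M(t) of φ satisfies M'' = 0, so M(t) = M(0) + M'(0)·t. Unless the initial velocity has zero mean (∫φ_t(x,0)dx = 0), the solution grows linearly in t (unbounded, though not exponentially); if it does have zero mean, the solution stays bounded and simply oscillates.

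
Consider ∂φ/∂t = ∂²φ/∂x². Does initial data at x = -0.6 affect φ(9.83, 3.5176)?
Yes, for any finite x. The heat equation has infinite propagation speed, so all initial data affects all points at any t > 0.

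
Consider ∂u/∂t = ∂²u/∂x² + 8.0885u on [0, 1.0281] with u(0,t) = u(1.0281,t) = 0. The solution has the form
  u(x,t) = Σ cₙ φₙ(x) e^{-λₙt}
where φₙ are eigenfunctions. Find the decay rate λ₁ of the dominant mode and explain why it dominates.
Eigenvalues: λₙ = n²π²/1.0281² - 8.0885.
First three modes:
  n=1: λ₁ = π²/1.0281² - 8.0885 ≈ 1.249
  n=2: λ₂ = 4π²/1.0281² - 8.0885 ≈ 29.261
  n=3: λ₃ = 9π²/1.0281² - 8.0885 ≈ 75.949
Since π²/1.0281² ≈ 9.337 > 8.0885, all λₙ > 0.
The n=1 mode decays slowest → dominates as t → ∞.
Asymptotic: u ~ c₁ sin(πx/1.0281) e^{-λ₁t} with decay rate λ₁ ≈ 1.249.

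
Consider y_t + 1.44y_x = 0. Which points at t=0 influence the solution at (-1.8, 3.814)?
A single point: x = -7.29216. The characteristic through (-1.8, 3.814) is x - 1.44t = const, so x = -1.8 - 1.44·3.814 = -7.29216.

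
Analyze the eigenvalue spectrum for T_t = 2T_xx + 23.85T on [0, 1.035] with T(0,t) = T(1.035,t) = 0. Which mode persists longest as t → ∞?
Eigenvalues: λₙ = 2n²π²/1.035² - 23.85.
First three modes:
  n=1: λ₁ = 2π²/1.035² - 23.85 ≈ -5.423
  n=2: λ₂ = 8π²/1.035² - 23.85 ≈ 49.857
  n=3: λ₃ = 18π²/1.035² - 23.85 ≈ 141.991
Since 2π²/1.035² ≈ 18.427 < 23.85, λ₁ < 0.
The n=1 mode grows fastest (−λₙ is largest for n=1) → dominates.
Asymptotic: T ~ c₁ sin(πx/1.035) e^{5.423t} (exponential growth at rate −λ₁ ≈ 5.423).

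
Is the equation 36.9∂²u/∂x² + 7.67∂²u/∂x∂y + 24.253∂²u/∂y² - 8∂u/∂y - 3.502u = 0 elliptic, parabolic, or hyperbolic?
Computing B² - 4AC with A = 36.9, B = 7.67, C = 24.253: discriminant = -3520.9139 (negative). Answer: elliptic.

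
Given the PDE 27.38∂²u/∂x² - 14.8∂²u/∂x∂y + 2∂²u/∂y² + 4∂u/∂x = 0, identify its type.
The second-order coefficients are A = 27.38, B = -14.8, C = 2. Since B² - 4AC = 0 = 0, this is a parabolic PDE.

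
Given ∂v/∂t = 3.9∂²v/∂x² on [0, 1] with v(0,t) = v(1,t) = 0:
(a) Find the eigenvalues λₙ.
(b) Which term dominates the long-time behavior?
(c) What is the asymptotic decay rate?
Eigenvalues: λₙ = 3.9n²π².
First three modes:
  n=1: λ₁ = 3.9π² ≈ 38.491
  n=2: λ₂ = 15.6π² ≈ 153.966 (4× faster decay)
  n=3: λ₃ = 35.1π² ≈ 346.423 (9× faster decay)
As t → ∞, higher modes decay exponentially faster. The n=1 mode dominates: v ~ c₁ sin(πx) e^{-λ₁t}.
Decay rate: λ₁ = 3.9π² ≈ 38.491.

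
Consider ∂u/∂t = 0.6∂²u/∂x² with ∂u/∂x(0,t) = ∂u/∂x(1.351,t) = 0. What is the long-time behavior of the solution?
As t → ∞, u → constant (steady state). Heat is conserved (no flux at boundaries); solution approaches the spatial average.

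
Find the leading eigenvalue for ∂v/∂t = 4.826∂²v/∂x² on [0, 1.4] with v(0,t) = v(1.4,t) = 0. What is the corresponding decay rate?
Eigenvalues: λₙ = 4.826n²π²/1.4².
First three modes:
  n=1: λ₁ = 4.826π²/1.4² ≈ 24.301
  n=2: λ₂ = 19.304π²/1.4² ≈ 97.206 (4× faster decay)
  n=3: λ₃ = 43.434π²/1.4² ≈ 218.712 (9× faster decay)
As t → ∞, higher modes decay exponentially faster. The n=1 mode dominates: v ~ c₁ sin(πx/1.4) e^{-λ₁t}.
Decay rate: λ₁ = 4.826π²/1.4² ≈ 24.301.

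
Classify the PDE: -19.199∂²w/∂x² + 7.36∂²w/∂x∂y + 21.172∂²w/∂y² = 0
A = -19.199, B = 7.36, C = 21.172. Discriminant B² - 4AC = 1680.094512. Since 1680.094512 > 0, hyperbolic.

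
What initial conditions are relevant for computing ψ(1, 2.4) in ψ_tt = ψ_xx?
Domain of dependence: [-1.4, 3.4]. Signals travel at speed 1, so data within |x - 1| ≤ 1·2.4 = 2.4 can reach the point.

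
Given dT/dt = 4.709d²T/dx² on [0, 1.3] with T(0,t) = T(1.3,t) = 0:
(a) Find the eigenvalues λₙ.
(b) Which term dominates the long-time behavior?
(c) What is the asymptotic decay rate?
Eigenvalues: λₙ = 4.709n²π²/1.3².
First three modes:
  n=1: λ₁ = 4.709π²/1.3² ≈ 27.501
  n=2: λ₂ = 18.836π²/1.3² ≈ 110.002 (4× faster decay)
  n=3: λ₃ = 42.381π²/1.3² ≈ 247.505 (9× faster decay)
As t → ∞, higher modes decay exponentially faster. The n=1 mode dominates: T ~ c₁ sin(πx/1.3) e^{-λ₁t}.
Decay rate: λ₁ = 4.709π²/1.3² ≈ 27.501.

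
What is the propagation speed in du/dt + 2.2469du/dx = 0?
Speed = 2.2469. Information travels along x - 2.2469t = const (rightward).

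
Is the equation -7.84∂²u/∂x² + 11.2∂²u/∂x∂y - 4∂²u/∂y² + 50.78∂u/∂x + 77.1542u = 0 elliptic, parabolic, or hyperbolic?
Computing B² - 4AC with A = -7.84, B = 11.2, C = -4: discriminant = 0 (zero). Answer: parabolic.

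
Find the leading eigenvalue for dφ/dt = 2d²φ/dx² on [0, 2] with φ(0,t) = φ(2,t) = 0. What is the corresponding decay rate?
Eigenvalues: λₙ = 2n²π²/2².
First three modes:
  n=1: λ₁ = 2π²/2² ≈ 4.935
  n=2: λ₂ = 8π²/2² ≈ 19.739 (4× faster decay)
  n=3: λ₃ = 18π²/2² ≈ 44.413 (9× faster decay)
As t → ∞, higher modes decay exponentially faster. The n=1 mode dominates: φ ~ c₁ sin(πx/2) e^{-λ₁t}.
Decay rate: λ₁ = 2π²/2² ≈ 4.935.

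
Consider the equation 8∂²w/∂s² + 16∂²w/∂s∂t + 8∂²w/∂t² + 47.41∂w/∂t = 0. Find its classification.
Parabolic. (A = 8, B = 16, C = 8 gives B² - 4AC = 0.)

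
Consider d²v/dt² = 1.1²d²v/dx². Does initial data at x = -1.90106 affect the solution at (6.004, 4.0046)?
No. The domain of dependence is [1.59894, 10.40906], and -1.90106 is outside this interval.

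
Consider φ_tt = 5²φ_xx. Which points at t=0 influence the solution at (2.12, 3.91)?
Domain of dependence: [-17.43, 21.67]. Signals travel at speed 5, so data within |x - 2.12| ≤ 5·3.91 = 19.55 can reach the point.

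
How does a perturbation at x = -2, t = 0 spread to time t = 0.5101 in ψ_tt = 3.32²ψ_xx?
Domain of influence: [-3.693532, -0.306468]. Data at x = -2 spreads outward at speed 3.32.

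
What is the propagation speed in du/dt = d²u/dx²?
Infinite. The heat equation is parabolic, not hyperbolic, so disturbances propagate instantly.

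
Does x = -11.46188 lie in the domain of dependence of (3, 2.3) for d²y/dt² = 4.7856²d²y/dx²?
No. The domain of dependence is [-8.00688, 14.00688], and -11.46188 is outside this interval.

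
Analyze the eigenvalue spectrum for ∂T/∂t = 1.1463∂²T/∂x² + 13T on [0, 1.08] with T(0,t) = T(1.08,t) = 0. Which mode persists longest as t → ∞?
Eigenvalues: λₙ = 1.1463n²π²/1.08² - 13.
First three modes:
  n=1: λ₁ = 1.1463π²/1.08² - 13 ≈ -3.3
  n=2: λ₂ = 4.5852π²/1.08² - 13 ≈ 25.798
  n=3: λ₃ = 10.3167π²/1.08² - 13 ≈ 74.296
Since 1.1463π²/1.08² ≈ 9.7 < 13, λ₁ < 0.
The n=1 mode grows fastest (−λₙ is largest for n=1) → dominates.
Asymptotic: T ~ c₁ sin(πx/1.08) e^{3.3t} (exponential growth at rate −λ₁ ≈ 3.3).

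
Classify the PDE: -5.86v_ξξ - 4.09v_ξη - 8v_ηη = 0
A = -5.86, B = -4.09, C = -8. Discriminant B² - 4AC = -170.7919. Since -170.7919 < 0, elliptic.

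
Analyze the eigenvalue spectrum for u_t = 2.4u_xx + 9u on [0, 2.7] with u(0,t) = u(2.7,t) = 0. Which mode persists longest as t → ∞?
Eigenvalues: λₙ = 2.4n²π²/2.7² - 9.
First three modes:
  n=1: λ₁ = 2.4π²/2.7² - 9 ≈ -5.751
  n=2: λ₂ = 9.6π²/2.7² - 9 ≈ 3.997
  n=3: λ₃ = 21.6π²/2.7² - 9 ≈ 20.243
Since 2.4π²/2.7² ≈ 3.249 < 9, λ₁ < 0.
The n=1 mode grows fastest (−λₙ is largest for n=1) → dominates.
Asymptotic: u ~ c₁ sin(πx/2.7) e^{5.751t} (exponential growth at rate −λ₁ ≈ 5.751).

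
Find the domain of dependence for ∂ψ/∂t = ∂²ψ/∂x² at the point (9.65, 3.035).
The entire real line. The heat equation has infinite propagation speed: any initial disturbance instantly affects all points (though exponentially small far away).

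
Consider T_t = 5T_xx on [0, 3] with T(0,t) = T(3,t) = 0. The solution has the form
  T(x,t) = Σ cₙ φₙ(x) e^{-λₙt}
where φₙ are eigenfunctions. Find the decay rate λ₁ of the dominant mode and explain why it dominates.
Eigenvalues: λₙ = 5n²π²/3².
First three modes:
  n=1: λ₁ = 5π²/3² ≈ 5.483
  n=2: λ₂ = 20π²/3² ≈ 21.932 (4× faster decay)
  n=3: λ₃ = 45π²/3² ≈ 49.348 (9× faster decay)
As t → ∞, higher modes decay exponentially faster. The n=1 mode dominates: T ~ c₁ sin(πx/3) e^{-λ₁t}.
Decay rate: λ₁ = 5π²/3² ≈ 5.483.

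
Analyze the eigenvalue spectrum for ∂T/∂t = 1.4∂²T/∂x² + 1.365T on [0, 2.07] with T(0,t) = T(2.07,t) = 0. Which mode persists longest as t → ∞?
Eigenvalues: λₙ = 1.4n²π²/2.07² - 1.365.
First three modes:
  n=1: λ₁ = 1.4π²/2.07² - 1.365 ≈ 1.86
  n=2: λ₂ = 5.6π²/2.07² - 1.365 ≈ 11.534
  n=3: λ₃ = 12.6π²/2.07² - 1.365 ≈ 27.657
Since 1.4π²/2.07² ≈ 3.225 > 1.365, all λₙ > 0.
The n=1 mode decays slowest → dominates as t → ∞.
Asymptotic: T ~ c₁ sin(πx/2.07) e^{-λ₁t} with decay rate λ₁ ≈ 1.86.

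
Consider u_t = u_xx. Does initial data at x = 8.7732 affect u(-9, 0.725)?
Yes, for any finite x. The heat equation has infinite propagation speed, so all initial data affects all points at any t > 0.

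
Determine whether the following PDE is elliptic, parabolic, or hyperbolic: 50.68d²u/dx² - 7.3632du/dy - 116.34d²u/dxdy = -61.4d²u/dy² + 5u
Rewriting in standard form: 50.68d²u/dx² - 116.34d²u/dxdy + 61.4d²u/dy² - 7.3632du/dy - 5u = 0. Coefficients: A = 50.68, B = -116.34, C = 61.4. B² - 4AC = 1087.9876, which is positive, so the equation is hyperbolic.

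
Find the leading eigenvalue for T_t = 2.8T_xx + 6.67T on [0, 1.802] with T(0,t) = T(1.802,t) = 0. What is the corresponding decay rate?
Eigenvalues: λₙ = 2.8n²π²/1.802² - 6.67.
First three modes:
  n=1: λ₁ = 2.8π²/1.802² - 6.67 ≈ 1.84
  n=2: λ₂ = 11.2π²/1.802² - 6.67 ≈ 27.371
  n=3: λ₃ = 25.2π²/1.802² - 6.67 ≈ 69.923
Since 2.8π²/1.802² ≈ 8.51 > 6.67, all λₙ > 0.
The n=1 mode decays slowest → dominates as t → ∞.
Asymptotic: T ~ c₁ sin(πx/1.802) e^{-λ₁t} with decay rate λ₁ ≈ 1.84.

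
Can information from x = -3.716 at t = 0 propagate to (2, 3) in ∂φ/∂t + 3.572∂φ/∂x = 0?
No. Only data at x = -8.716 affects (2, 3). Advection has one-way propagation along characteristics.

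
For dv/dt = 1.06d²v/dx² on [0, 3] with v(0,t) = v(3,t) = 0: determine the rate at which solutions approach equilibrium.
Eigenvalues: λₙ = 1.06n²π²/3².
First three modes:
  n=1: λ₁ = 1.06π²/3² ≈ 1.162
  n=2: λ₂ = 4.24π²/3² ≈ 4.65 (4× faster decay)
  n=3: λ₃ = 9.54π²/3² ≈ 10.462 (9× faster decay)
As t → ∞, higher modes decay exponentially faster. The n=1 mode dominates: v ~ c₁ sin(πx/3) e^{-λ₁t}.
Decay rate: λ₁ = 1.06π²/3² ≈ 1.162.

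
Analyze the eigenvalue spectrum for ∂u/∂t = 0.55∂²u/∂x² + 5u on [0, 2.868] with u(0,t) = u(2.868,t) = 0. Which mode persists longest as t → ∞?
Eigenvalues: λₙ = 0.55n²π²/2.868² - 5.
First three modes:
  n=1: λ₁ = 0.55π²/2.868² - 5 ≈ -4.34
  n=2: λ₂ = 2.2π²/2.868² - 5 ≈ -2.36
  n=3: λ₃ = 4.95π²/2.868² - 5 ≈ 0.939
Since 0.55π²/2.868² ≈ 0.66 < 5, λ₁ < 0.
The n=1 mode grows fastest (−λₙ is largest for n=1) → dominates.
Asymptotic: u ~ c₁ sin(πx/2.868) e^{4.34t} (exponential growth at rate −λ₁ ≈ 4.34).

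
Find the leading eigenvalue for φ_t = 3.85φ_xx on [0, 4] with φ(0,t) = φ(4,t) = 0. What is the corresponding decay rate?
Eigenvalues: λₙ = 3.85n²π²/4².
First three modes:
  n=1: λ₁ = 3.85π²/4² ≈ 2.375
  n=2: λ₂ = 15.4π²/4² ≈ 9.499 (4× faster decay)
  n=3: λ₃ = 34.65π²/4² ≈ 21.374 (9× faster decay)
As t → ∞, higher modes decay exponentially faster. The n=1 mode dominates: φ ~ c₁ sin(πx/4) e^{-λ₁t}.
Decay rate: λ₁ = 3.85π²/4² ≈ 2.375.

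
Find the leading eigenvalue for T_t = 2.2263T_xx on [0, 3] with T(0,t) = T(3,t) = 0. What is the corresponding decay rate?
Eigenvalues: λₙ = 2.2263n²π²/3².
First three modes:
  n=1: λ₁ = 2.2263π²/3² ≈ 2.441
  n=2: λ₂ = 8.9052π²/3² ≈ 9.766 (4× faster decay)
  n=3: λ₃ = 20.0367π²/3² ≈ 21.973 (9× faster decay)
As t → ∞, higher modes decay exponentially faster. The n=1 mode dominates: T ~ c₁ sin(πx/3) e^{-λ₁t}.
Decay rate: λ₁ = 2.2263π²/3² ≈ 2.441.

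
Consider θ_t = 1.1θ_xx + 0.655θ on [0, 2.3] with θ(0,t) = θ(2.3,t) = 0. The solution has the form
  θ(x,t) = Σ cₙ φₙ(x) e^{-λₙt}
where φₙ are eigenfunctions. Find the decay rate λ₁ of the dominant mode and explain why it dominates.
Eigenvalues: λₙ = 1.1n²π²/2.3² - 0.655.
First three modes:
  n=1: λ₁ = 1.1π²/2.3² - 0.655 ≈ 1.397
  n=2: λ₂ = 4.4π²/2.3² - 0.655 ≈ 7.554
  n=3: λ₃ = 9.9π²/2.3² - 0.655 ≈ 17.816
Since 1.1π²/2.3² ≈ 2.052 > 0.655, all λₙ > 0.
The n=1 mode decays slowest → dominates as t → ∞.
Asymptotic: θ ~ c₁ sin(πx/2.3) e^{-λ₁t} with decay rate λ₁ ≈ 1.397.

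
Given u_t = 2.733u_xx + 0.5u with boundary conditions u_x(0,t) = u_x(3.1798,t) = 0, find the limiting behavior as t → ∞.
u grows unboundedly. With Neumann BCs the constant mode has diffusion eigenvalue 0, so any r > 0 makes it grow like e^(0.5t); solution grows exponentially.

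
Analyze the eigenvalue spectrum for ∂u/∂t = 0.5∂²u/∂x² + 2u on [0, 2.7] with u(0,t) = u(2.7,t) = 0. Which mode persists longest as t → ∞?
Eigenvalues: λₙ = 0.5n²π²/2.7² - 2.
First three modes:
  n=1: λ₁ = 0.5π²/2.7² - 2 ≈ -1.323
  n=2: λ₂ = 2π²/2.7² - 2 ≈ 0.708
  n=3: λ₃ = 4.5π²/2.7² - 2 ≈ 4.092
Since 0.5π²/2.7² ≈ 0.677 < 2, λ₁ < 0.
The n=1 mode grows fastest (−λₙ is largest for n=1) → dominates.
Asymptotic: u ~ c₁ sin(πx/2.7) e^{1.323t} (exponential growth at rate −λ₁ ≈ 1.323).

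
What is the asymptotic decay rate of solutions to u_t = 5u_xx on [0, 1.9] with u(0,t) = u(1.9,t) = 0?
Eigenvalues: λₙ = 5n²π²/1.9².
First three modes:
  n=1: λ₁ = 5π²/1.9² ≈ 13.67
  n=2: λ₂ = 20π²/1.9² ≈ 54.679 (4× faster decay)
  n=3: λ₃ = 45π²/1.9² ≈ 123.028 (9× faster decay)
As t → ∞, higher modes decay exponentially faster. The n=1 mode dominates: u ~ c₁ sin(πx/1.9) e^{-λ₁t}.
Decay rate: λ₁ = 5π²/1.9² ≈ 13.67.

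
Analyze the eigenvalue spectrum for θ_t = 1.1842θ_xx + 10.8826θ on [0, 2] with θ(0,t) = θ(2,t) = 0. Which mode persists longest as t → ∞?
Eigenvalues: λₙ = 1.1842n²π²/2² - 10.8826.
First three modes:
  n=1: λ₁ = 1.1842π²/2² - 10.8826 ≈ -7.961
  n=2: λ₂ = 4.7368π²/2² - 10.8826 ≈ 0.805
  n=3: λ₃ = 10.6578π²/2² - 10.8826 ≈ 15.414
Since 1.1842π²/2² ≈ 2.922 < 10.8826, λ₁ < 0.
The n=1 mode grows fastest (−λₙ is largest for n=1) → dominates.
Asymptotic: θ ~ c₁ sin(πx/2) e^{7.961t} (exponential growth at rate −λ₁ ≈ 7.961).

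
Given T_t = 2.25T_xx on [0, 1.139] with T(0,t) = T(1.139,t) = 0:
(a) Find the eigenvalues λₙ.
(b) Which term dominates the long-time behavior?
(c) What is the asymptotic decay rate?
Eigenvalues: λₙ = 2.25n²π²/1.139².
First three modes:
  n=1: λ₁ = 2.25π²/1.139² ≈ 17.117
  n=2: λ₂ = 9π²/1.139² ≈ 68.469 (4× faster decay)
  n=3: λ₃ = 20.25π²/1.139² ≈ 154.056 (9× faster decay)
As t → ∞, higher modes decay exponentially faster. The n=1 mode dominates: T ~ c₁ sin(πx/1.139) e^{-λ₁t}.
Decay rate: λ₁ = 2.25π²/1.139² ≈ 17.117.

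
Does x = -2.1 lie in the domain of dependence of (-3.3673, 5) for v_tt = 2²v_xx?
Yes. The domain of dependence is [-13.3673, 6.6327], and -2.1 ∈ [-13.3673, 6.6327].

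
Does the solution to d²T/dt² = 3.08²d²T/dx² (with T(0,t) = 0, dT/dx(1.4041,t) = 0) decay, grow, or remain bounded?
T oscillates (no decay). Energy is conserved; the solution oscillates indefinitely as standing waves.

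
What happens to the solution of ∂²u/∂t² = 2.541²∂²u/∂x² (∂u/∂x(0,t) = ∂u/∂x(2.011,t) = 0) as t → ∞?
u oscillates about a mean that drifts linearly in t (generically unbounded; no decay). There is no damping, so the nonconstant modes persist as standing waves (energy conserved, no decay). But with Neumann conditions at both ends the constant mode has eigenvalue 0: the spatial mean M(t) of u satisfies M'' = 0, so M(t) = M(0) + M'(0)·t. Unless the initial velocity has zero mean (∫u_t(x,0)dx = 0), the solution grows linearly in t (unbounded, though not exponentially); if it does have zero mean, the solution stays bounded and simply oscillates.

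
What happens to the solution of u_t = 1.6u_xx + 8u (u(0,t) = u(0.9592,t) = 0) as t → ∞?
u → 0. Diffusion dominates reaction (r=8 < κπ²/L²≈17.16); solution decays.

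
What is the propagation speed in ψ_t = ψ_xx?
Infinite. The heat equation is parabolic, not hyperbolic, so disturbances propagate instantly.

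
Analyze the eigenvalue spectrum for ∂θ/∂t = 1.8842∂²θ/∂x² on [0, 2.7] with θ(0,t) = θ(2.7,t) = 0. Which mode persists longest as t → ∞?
Eigenvalues: λₙ = 1.8842n²π²/2.7².
First three modes:
  n=1: λ₁ = 1.8842π²/2.7² ≈ 2.551
  n=2: λ₂ = 7.5368π²/2.7² ≈ 10.204 (4× faster decay)
  n=3: λ₃ = 16.9578π²/2.7² ≈ 22.958 (9× faster decay)
As t → ∞, higher modes decay exponentially faster. The n=1 mode dominates: θ ~ c₁ sin(πx/2.7) e^{-λ₁t}.
Decay rate: λ₁ = 1.8842π²/2.7² ≈ 2.551.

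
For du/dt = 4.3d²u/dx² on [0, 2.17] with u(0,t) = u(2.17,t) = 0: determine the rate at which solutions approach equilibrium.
Eigenvalues: λₙ = 4.3n²π²/2.17².
First three modes:
  n=1: λ₁ = 4.3π²/2.17² ≈ 9.013
  n=2: λ₂ = 17.2π²/2.17² ≈ 36.05 (4× faster decay)
  n=3: λ₃ = 38.7π²/2.17² ≈ 81.113 (9× faster decay)
As t → ∞, higher modes decay exponentially faster. The n=1 mode dominates: u ~ c₁ sin(πx/2.17) e^{-λ₁t}.
Decay rate: λ₁ = 4.3π²/2.17² ≈ 9.013.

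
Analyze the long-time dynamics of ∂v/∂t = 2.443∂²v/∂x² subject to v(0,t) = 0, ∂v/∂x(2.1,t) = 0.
Long-time behavior: v → 0. Heat escapes through the Dirichlet boundary.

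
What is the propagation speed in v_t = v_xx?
Infinite. The heat equation is parabolic, not hyperbolic, so disturbances propagate instantly.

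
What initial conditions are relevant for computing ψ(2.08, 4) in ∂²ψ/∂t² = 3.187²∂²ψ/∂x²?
Domain of dependence: [-10.668, 14.828]. Signals travel at speed 3.187, so data within |x - 2.08| ≤ 3.187·4 = 12.748 can reach the point.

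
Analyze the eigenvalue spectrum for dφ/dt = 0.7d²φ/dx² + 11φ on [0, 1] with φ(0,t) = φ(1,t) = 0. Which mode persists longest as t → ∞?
Eigenvalues: λₙ = 0.7n²π²/1² - 11.
First three modes:
  n=1: λ₁ = 0.7π² - 11 ≈ -4.091
  n=2: λ₂ = 2.8π² - 11 ≈ 16.635
  n=3: λ₃ = 6.3π² - 11 ≈ 51.179
Since 0.7π² ≈ 6.909 < 11, λ₁ < 0.
The n=1 mode grows fastest (−λₙ is largest for n=1) → dominates.
Asymptotic: φ ~ c₁ sin(πx/1) e^{4.091t} (exponential growth at rate −λ₁ ≈ 4.091).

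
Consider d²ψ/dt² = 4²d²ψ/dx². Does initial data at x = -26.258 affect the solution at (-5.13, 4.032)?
No. The domain of dependence is [-21.258, 10.998], and -26.258 is outside this interval.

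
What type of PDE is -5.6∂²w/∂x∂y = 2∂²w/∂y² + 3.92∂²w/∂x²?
Rewriting in standard form: -3.92∂²w/∂x² - 5.6∂²w/∂x∂y - 2∂²w/∂y² = 0. With A = -3.92, B = -5.6, C = -2, the discriminant is 0. This is a parabolic PDE.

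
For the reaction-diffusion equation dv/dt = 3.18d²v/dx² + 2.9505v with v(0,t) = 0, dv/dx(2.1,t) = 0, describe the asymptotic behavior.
v grows unboundedly. Reaction dominates diffusion (r=2.9505 > κπ²/(4L²)≈1.78); solution grows exponentially.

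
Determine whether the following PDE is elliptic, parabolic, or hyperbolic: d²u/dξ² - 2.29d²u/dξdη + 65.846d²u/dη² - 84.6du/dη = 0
Coefficients: A = 1, B = -2.29, C = 65.846. B² - 4AC = -258.1399, which is negative, so the equation is elliptic.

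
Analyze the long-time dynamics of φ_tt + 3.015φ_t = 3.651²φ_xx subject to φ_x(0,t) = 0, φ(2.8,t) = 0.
Long-time behavior: φ → 0. Damping (γ=3.015) dissipates energy; oscillations decay exponentially.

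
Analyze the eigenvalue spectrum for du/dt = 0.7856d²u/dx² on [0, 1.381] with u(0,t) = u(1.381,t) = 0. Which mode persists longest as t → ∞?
Eigenvalues: λₙ = 0.7856n²π²/1.381².
First three modes:
  n=1: λ₁ = 0.7856π²/1.381² ≈ 4.065
  n=2: λ₂ = 3.1424π²/1.381² ≈ 16.262 (4× faster decay)
  n=3: λ₃ = 7.0704π²/1.381² ≈ 36.589 (9× faster decay)
As t → ∞, higher modes decay exponentially faster. The n=1 mode dominates: u ~ c₁ sin(πx/1.381) e^{-λ₁t}.
Decay rate: λ₁ = 0.7856π²/1.381² ≈ 4.065.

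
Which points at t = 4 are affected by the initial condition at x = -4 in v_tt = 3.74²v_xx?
Domain of influence: [-18.96, 10.96]. Data at x = -4 spreads outward at speed 3.74.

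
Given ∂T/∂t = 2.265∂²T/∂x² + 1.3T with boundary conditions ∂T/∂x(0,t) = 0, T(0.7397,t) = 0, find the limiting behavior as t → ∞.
T → 0. Diffusion dominates reaction (r=1.3 < κπ²/(4L²)≈10.21); solution decays.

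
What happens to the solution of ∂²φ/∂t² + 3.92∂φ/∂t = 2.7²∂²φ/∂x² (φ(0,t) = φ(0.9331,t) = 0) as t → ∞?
φ → 0. Damping (γ=3.92) dissipates energy; oscillations decay exponentially.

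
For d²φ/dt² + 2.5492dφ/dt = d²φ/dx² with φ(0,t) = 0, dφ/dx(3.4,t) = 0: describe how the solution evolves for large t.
φ → 0. Damping (γ=2.5492) dissipates energy; oscillations decay exponentially.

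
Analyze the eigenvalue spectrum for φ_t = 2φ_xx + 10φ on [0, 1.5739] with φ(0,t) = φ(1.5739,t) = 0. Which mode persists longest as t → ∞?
Eigenvalues: λₙ = 2n²π²/1.5739² - 10.
First three modes:
  n=1: λ₁ = 2π²/1.5739² - 10 ≈ -2.032
  n=2: λ₂ = 8π²/1.5739² - 10 ≈ 21.874
  n=3: λ₃ = 18π²/1.5739² - 10 ≈ 61.716
Since 2π²/1.5739² ≈ 7.968 < 10, λ₁ < 0.
The n=1 mode grows fastest (−λₙ is largest for n=1) → dominates.
Asymptotic: φ ~ c₁ sin(πx/1.5739) e^{2.032t} (exponential growth at rate −λ₁ ≈ 2.032).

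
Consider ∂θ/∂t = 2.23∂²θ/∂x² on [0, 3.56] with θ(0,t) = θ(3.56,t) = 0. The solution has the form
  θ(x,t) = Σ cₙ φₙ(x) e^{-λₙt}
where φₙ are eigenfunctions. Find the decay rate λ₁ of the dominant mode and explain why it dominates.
Eigenvalues: λₙ = 2.23n²π²/3.56².
First three modes:
  n=1: λ₁ = 2.23π²/3.56² ≈ 1.737
  n=2: λ₂ = 8.92π²/3.56² ≈ 6.946 (4× faster decay)
  n=3: λ₃ = 20.07π²/3.56² ≈ 15.63 (9× faster decay)
As t → ∞, higher modes decay exponentially faster. The n=1 mode dominates: θ ~ c₁ sin(πx/3.56) e^{-λ₁t}.
Decay rate: λ₁ = 2.23π²/3.56² ≈ 1.737.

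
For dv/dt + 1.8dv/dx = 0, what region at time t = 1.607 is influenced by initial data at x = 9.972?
At x = 12.8646. The characteristic carries data from (9.972, 0) to (12.8646, 1.607).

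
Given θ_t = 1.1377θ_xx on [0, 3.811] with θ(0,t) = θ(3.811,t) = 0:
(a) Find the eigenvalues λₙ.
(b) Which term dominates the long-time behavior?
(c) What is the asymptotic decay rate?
Eigenvalues: λₙ = 1.1377n²π²/3.811².
First three modes:
  n=1: λ₁ = 1.1377π²/3.811² ≈ 0.773
  n=2: λ₂ = 4.5508π²/3.811² ≈ 3.092 (4× faster decay)
  n=3: λ₃ = 10.2393π²/3.811² ≈ 6.958 (9× faster decay)
As t → ∞, higher modes decay exponentially faster. The n=1 mode dominates: θ ~ c₁ sin(πx/3.811) e^{-λ₁t}.
Decay rate: λ₁ = 1.1377π²/3.811² ≈ 0.773.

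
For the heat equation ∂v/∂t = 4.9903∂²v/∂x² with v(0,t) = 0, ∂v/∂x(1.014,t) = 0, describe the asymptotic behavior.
v → 0. Heat escapes through the Dirichlet boundary.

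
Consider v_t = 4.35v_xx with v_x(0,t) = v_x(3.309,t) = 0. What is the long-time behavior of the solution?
As t → ∞, v → constant (steady state). Heat is conserved (no flux at boundaries); solution approaches the spatial average.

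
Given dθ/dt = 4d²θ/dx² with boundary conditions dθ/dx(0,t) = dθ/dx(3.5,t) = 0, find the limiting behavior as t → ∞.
θ → constant (steady state). Heat is conserved (no flux at boundaries); solution approaches the spatial average.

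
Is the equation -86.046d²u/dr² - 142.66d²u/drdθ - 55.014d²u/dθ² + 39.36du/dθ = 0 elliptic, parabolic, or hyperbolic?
Computing B² - 4AC with A = -86.046, B = -142.66, C = -55.014: discriminant = 1416.937024 (positive). Answer: hyperbolic.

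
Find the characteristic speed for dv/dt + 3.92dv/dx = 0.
Speed = 3.92. Information travels along x - 3.92t = const (rightward).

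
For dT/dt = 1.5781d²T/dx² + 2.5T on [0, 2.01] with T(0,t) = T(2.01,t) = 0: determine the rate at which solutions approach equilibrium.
Eigenvalues: λₙ = 1.5781n²π²/2.01² - 2.5.
First three modes:
  n=1: λ₁ = 1.5781π²/2.01² - 2.5 ≈ 1.355
  n=2: λ₂ = 6.3124π²/2.01² - 2.5 ≈ 12.921
  n=3: λ₃ = 14.2029π²/2.01² - 2.5 ≈ 32.196
Since 1.5781π²/2.01² ≈ 3.855 > 2.5, all λₙ > 0.
The n=1 mode decays slowest → dominates as t → ∞.
Asymptotic: T ~ c₁ sin(πx/2.01) e^{-λ₁t} with decay rate λ₁ ≈ 1.355.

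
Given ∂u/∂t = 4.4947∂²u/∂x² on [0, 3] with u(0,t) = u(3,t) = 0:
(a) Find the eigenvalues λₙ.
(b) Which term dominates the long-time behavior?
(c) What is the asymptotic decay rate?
Eigenvalues: λₙ = 4.4947n²π²/3².
First three modes:
  n=1: λ₁ = 4.4947π²/3² ≈ 4.929
  n=2: λ₂ = 17.9788π²/3² ≈ 19.716 (4× faster decay)
  n=3: λ₃ = 40.4523π²/3² ≈ 44.361 (9× faster decay)
As t → ∞, higher modes decay exponentially faster. The n=1 mode dominates: u ~ c₁ sin(πx/3) e^{-λ₁t}.
Decay rate: λ₁ = 4.4947π²/3² ≈ 4.929.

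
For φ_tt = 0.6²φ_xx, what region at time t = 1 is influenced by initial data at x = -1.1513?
Domain of influence: [-1.7513, -0.5513]. Data at x = -1.1513 spreads outward at speed 0.6.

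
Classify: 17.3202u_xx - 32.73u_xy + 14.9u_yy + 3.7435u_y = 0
Hyperbolic (discriminant = 38.96898).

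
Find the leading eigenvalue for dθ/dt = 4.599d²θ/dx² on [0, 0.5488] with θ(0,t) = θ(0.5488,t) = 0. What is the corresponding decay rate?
Eigenvalues: λₙ = 4.599n²π²/0.5488².
First three modes:
  n=1: λ₁ = 4.599π²/0.5488² ≈ 150.708
  n=2: λ₂ = 18.396π²/0.5488² ≈ 602.83 (4× faster decay)
  n=3: λ₃ = 41.391π²/0.5488² ≈ 1356.368 (9× faster decay)
As t → ∞, higher modes decay exponentially faster. The n=1 mode dominates: θ ~ c₁ sin(πx/0.5488) e^{-λ₁t}.
Decay rate: λ₁ = 4.599π²/0.5488² ≈ 150.708.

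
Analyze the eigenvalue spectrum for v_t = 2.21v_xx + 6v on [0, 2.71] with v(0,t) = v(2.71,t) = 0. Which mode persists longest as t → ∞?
Eigenvalues: λₙ = 2.21n²π²/2.71² - 6.
First three modes:
  n=1: λ₁ = 2.21π²/2.71² - 6 ≈ -3.03
  n=2: λ₂ = 8.84π²/2.71² - 6 ≈ 5.88
  n=3: λ₃ = 19.89π²/2.71² - 6 ≈ 20.73
Since 2.21π²/2.71² ≈ 2.97 < 6, λ₁ < 0.
The n=1 mode grows fastest (−λₙ is largest for n=1) → dominates.
Asymptotic: v ~ c₁ sin(πx/2.71) e^{3.03t} (exponential growth at rate −λ₁ ≈ 3.03).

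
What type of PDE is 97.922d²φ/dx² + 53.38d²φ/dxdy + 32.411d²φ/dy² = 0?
With A = 97.922, B = 53.38, C = 32.411, the discriminant is -9845.575368. This is an elliptic PDE.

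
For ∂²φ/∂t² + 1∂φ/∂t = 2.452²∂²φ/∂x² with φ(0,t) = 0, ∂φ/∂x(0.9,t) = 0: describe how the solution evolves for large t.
φ → 0. Damping (γ=1) dissipates energy; oscillations decay exponentially.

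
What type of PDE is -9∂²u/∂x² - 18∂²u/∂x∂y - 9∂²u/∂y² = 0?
With A = -9, B = -18, C = -9, the discriminant is 0. This is a parabolic PDE.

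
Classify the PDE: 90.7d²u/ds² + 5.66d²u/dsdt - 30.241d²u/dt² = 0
A = 90.7, B = 5.66, C = -30.241. Discriminant B² - 4AC = 11003.4704. Since 11003.4704 > 0, hyperbolic.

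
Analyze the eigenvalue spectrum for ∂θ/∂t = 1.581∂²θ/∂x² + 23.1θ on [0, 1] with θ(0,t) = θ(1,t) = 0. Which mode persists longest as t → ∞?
Eigenvalues: λₙ = 1.581n²π²/1² - 23.1.
First three modes:
  n=1: λ₁ = 1.581π² - 23.1 ≈ -7.496
  n=2: λ₂ = 6.324π² - 23.1 ≈ 39.315
  n=3: λ₃ = 14.229π² - 23.1 ≈ 117.335
Since 1.581π² ≈ 15.604 < 23.1, λ₁ < 0.
The n=1 mode grows fastest (−λₙ is largest for n=1) → dominates.
Asymptotic: θ ~ c₁ sin(πx/1) e^{7.496t} (exponential growth at rate −λ₁ ≈ 7.496).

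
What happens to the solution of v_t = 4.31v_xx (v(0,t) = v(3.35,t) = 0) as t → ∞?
v → 0. Heat diffuses out through both boundaries.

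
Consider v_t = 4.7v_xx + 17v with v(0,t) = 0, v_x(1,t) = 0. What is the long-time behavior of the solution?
As t → ∞, v grows unboundedly. Reaction dominates diffusion (r=17 > κπ²/(4L²)≈11.6); solution grows exponentially.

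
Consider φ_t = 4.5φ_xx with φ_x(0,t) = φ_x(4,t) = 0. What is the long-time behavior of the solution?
As t → ∞, φ → constant (steady state). Heat is conserved (no flux at boundaries); solution approaches the spatial average.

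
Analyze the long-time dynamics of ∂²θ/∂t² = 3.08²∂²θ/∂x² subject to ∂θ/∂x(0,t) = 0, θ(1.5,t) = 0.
Long-time behavior: θ oscillates (no decay). Energy is conserved; the solution oscillates indefinitely as standing waves.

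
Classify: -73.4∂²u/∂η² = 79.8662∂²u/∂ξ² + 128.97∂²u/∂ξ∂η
Rewriting in standard form: -79.8662∂²u/∂ξ² - 128.97∂²u/∂ξ∂η - 73.4∂²u/∂η² = 0. Elliptic (discriminant = -6815.45542).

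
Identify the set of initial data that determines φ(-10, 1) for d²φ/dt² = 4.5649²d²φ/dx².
Domain of dependence: [-14.5649, -5.4351]. Signals travel at speed 4.5649, so data within |x - -10| ≤ 4.5649·1 = 4.5649 can reach the point.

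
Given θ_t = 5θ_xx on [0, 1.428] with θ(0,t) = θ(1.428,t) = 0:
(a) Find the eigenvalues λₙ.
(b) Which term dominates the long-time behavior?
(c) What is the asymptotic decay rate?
Eigenvalues: λₙ = 5n²π²/1.428².
First three modes:
  n=1: λ₁ = 5π²/1.428² ≈ 24.2
  n=2: λ₂ = 20π²/1.428² ≈ 96.8 (4× faster decay)
  n=3: λ₃ = 45π²/1.428² ≈ 217.799 (9× faster decay)
As t → ∞, higher modes decay exponentially faster. The n=1 mode dominates: θ ~ c₁ sin(πx/1.428) e^{-λ₁t}.
Decay rate: λ₁ = 5π²/1.428² ≈ 24.2.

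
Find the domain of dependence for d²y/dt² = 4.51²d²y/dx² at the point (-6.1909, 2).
Domain of dependence: [-15.2109, 2.8291]. Signals travel at speed 4.51, so data within |x - -6.1909| ≤ 4.51·2 = 9.02 can reach the point.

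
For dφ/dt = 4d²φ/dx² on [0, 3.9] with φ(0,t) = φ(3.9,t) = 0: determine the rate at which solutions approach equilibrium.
Eigenvalues: λₙ = 4n²π²/3.9².
First three modes:
  n=1: λ₁ = 4π²/3.9² ≈ 2.596
  n=2: λ₂ = 16π²/3.9² ≈ 10.382 (4× faster decay)
  n=3: λ₃ = 36π²/3.9² ≈ 23.36 (9× faster decay)
As t → ∞, higher modes decay exponentially faster. The n=1 mode dominates: φ ~ c₁ sin(πx/3.9) e^{-λ₁t}.
Decay rate: λ₁ = 4π²/3.9² ≈ 2.596.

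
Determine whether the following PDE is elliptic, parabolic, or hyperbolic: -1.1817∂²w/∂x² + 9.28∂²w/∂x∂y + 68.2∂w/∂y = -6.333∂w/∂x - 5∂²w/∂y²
Rewriting in standard form: -1.1817∂²w/∂x² + 9.28∂²w/∂x∂y + 5∂²w/∂y² + 6.333∂w/∂x + 68.2∂w/∂y = 0. Coefficients: A = -1.1817, B = 9.28, C = 5. B² - 4AC = 109.7524, which is positive, so the equation is hyperbolic.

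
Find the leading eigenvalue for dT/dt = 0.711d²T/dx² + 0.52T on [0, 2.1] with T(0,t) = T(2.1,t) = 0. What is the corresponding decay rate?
Eigenvalues: λₙ = 0.711n²π²/2.1² - 0.52.
First three modes:
  n=1: λ₁ = 0.711π²/2.1² - 0.52 ≈ 1.071
  n=2: λ₂ = 2.844π²/2.1² - 0.52 ≈ 5.845
  n=3: λ₃ = 6.399π²/2.1² - 0.52 ≈ 13.801
Since 0.711π²/2.1² ≈ 1.591 > 0.52, all λₙ > 0.
The n=1 mode decays slowest → dominates as t → ∞.
Asymptotic: T ~ c₁ sin(πx/2.1) e^{-λ₁t} with decay rate λ₁ ≈ 1.071.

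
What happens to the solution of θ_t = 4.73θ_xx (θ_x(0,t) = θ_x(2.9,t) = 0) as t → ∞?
θ → constant (steady state). Heat is conserved (no flux at boundaries); solution approaches the spatial average.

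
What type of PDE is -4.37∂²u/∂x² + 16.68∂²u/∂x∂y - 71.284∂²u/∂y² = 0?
With A = -4.37, B = 16.68, C = -71.284, the discriminant is -967.82192. This is an elliptic PDE.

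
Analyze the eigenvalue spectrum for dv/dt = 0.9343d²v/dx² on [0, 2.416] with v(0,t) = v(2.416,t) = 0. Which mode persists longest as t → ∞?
Eigenvalues: λₙ = 0.9343n²π²/2.416².
First three modes:
  n=1: λ₁ = 0.9343π²/2.416² ≈ 1.58
  n=2: λ₂ = 3.7372π²/2.416² ≈ 6.319 (4× faster decay)
  n=3: λ₃ = 8.4087π²/2.416² ≈ 14.218 (9× faster decay)
As t → ∞, higher modes decay exponentially faster. The n=1 mode dominates: v ~ c₁ sin(πx/2.416) e^{-λ₁t}.
Decay rate: λ₁ = 0.9343π²/2.416² ≈ 1.58.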